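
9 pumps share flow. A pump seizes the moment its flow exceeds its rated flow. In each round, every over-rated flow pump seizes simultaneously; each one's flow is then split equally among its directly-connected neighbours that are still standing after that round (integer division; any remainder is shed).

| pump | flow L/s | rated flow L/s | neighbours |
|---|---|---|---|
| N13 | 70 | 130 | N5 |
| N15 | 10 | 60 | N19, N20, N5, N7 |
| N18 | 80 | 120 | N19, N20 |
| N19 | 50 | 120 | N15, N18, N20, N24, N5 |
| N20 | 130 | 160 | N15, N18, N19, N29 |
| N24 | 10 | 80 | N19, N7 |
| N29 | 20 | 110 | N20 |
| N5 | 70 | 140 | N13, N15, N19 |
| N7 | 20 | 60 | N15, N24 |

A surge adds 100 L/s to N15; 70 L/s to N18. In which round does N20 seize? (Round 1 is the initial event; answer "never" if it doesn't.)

2

Round 1 — N15 at 110 > 60; N18 at 150 > 120. N15, N18 seize.
  N15 sheds 110 L/s to N19, N20, N5, N7: 27 each (2 lost).
    N19: 50+27 = 77 ≤ 120
    N20: 130+27 = 157 ≤ 160
    N5: 70+27 = 97 ≤ 140
    N7: 20+27 = 47 ≤ 60
  N18 sheds 150 L/s to N19, N20: 75 each.
    N19: 77+75 = 152 > 120
    N20: 157+75 = 232 > 160
Round 2 — N19, N20 seize.
  N19 sheds 152 L/s to N24, N5: 76 each.
    N24: 10+76 = 86 > 80
    N5: 97+76 = 173 > 140
  N20 sheds 232 L/s to N29: 232 each.
    N29: 20+232 = 252 > 110
Round 3 — N24, N29, N5 seize.
  N24 sheds 86 L/s to N7: 86 each.
    N7: 47+86 = 133 > 60
  N29 sheds 252 L/s: no online neighbours, lost.
  N5 sheds 173 L/s to N13: 173 each.
    N13: 70+173 = 243 > 130
Round 4 — N13, N7 seize.
  N13 sheds 243 L/s: no online neighbours, lost.
  N7 sheds 133 L/s: no online neighbours, lost.
No further seizures.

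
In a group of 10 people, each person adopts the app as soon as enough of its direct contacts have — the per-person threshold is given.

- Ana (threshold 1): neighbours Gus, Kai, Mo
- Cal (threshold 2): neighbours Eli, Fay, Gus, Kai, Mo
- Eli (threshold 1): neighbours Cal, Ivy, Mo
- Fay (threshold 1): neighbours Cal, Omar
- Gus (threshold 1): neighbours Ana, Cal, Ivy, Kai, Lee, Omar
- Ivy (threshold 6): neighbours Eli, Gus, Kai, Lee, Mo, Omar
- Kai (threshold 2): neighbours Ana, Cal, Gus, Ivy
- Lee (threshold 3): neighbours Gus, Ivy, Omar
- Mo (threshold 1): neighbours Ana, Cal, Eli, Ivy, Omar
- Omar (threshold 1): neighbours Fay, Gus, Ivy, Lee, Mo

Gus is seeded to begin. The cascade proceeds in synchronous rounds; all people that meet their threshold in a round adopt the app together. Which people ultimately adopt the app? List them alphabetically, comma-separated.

Ana, Cal, Eli, Fay, Gus, Kai, Mo, Omar

Round 1 — Gus adopts the app (initial).
Round 2 — checking thresholds:
  Ana: 1 of 3 neighbours ≥ 1, adopts the app.
  Cal: 1 of 5 neighbours < 2, holds.
  Ivy: 1 of 6 neighbours < 6, holds.
  Kai: 1 of 4 neighbours < 2, holds.
  Lee: 1 of 3 neighbours < 3, holds.
  Omar: 1 of 5 neighbours ≥ 1, adopts the app.
Round 3 — checking thresholds:
  Cal: 1 of 5 neighbours < 2, holds.
  Fay: 1 of 2 neighbours ≥ 1, adopts the app.
  Ivy: 2 of 6 neighbours < 6, holds.
  Kai: 2 of 4 neighbours ≥ 2, adopts the app.
  Lee: 2 of 3 neighbours < 3, holds.
  Mo: 2 of 5 neighbours ≥ 1, adopts the app.
Round 4 — checking thresholds:
  Cal: 4 of 5 neighbours ≥ 2, adopts the app.
  Eli: 1 of 3 neighbours ≥ 1, adopts the app.
  Ivy: 4 of 6 neighbours < 6, holds.
  Lee: 2 of 3 neighbours < 3, holds.
Round 5 — no new adoptions; cascade stops.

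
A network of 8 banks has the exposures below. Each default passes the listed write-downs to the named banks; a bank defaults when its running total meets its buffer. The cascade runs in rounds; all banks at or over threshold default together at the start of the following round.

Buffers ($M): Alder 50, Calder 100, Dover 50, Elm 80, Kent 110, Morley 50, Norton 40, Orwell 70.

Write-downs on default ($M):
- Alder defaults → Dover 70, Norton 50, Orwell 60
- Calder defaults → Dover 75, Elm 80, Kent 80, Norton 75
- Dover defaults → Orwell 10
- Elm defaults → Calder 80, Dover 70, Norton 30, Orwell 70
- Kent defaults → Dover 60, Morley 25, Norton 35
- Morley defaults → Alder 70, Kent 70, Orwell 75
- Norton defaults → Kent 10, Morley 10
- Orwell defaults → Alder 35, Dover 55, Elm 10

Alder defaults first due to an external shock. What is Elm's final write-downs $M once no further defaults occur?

Round 1 — Alder defaults (initial).
  Dover: +70 → 70 ≥ 50
  Norton: +50 → 50 ≥ 40
  Orwell: +60 → 60 < 70
Round 2 — Dover, Norton default.
  Kent: +10 → 10 < 110
  Morley: +10 → 10 < 50
  Orwell: +10 → 70 ≥ 70
Round 3 — Orwell defaults.
  Elm: +10 → 10 < 80
No further defaults.

10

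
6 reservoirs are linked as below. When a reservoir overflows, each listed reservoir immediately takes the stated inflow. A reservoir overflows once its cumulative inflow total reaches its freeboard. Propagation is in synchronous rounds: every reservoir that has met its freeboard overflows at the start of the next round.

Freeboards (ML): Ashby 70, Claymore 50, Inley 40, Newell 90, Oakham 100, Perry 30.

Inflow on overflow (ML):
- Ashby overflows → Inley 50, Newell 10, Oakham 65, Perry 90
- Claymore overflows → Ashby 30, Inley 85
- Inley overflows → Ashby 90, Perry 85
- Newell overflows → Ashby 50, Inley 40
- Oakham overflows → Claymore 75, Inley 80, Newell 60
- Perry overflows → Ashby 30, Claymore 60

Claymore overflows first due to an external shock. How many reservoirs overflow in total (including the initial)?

4

Round 1 — Claymore overflows (initial).
  Ashby: +30 → 30 < 70
  Inley: +85 → 85 ≥ 40
Round 2 — Inley overflows.
  Ashby: +90 → 120 ≥ 70
  Perry: +85 → 85 ≥ 30
Round 3 — Ashby, Perry overflow.
  Newell: +10 → 10 < 90
  Oakham: +65 → 65 < 100
No further overflows.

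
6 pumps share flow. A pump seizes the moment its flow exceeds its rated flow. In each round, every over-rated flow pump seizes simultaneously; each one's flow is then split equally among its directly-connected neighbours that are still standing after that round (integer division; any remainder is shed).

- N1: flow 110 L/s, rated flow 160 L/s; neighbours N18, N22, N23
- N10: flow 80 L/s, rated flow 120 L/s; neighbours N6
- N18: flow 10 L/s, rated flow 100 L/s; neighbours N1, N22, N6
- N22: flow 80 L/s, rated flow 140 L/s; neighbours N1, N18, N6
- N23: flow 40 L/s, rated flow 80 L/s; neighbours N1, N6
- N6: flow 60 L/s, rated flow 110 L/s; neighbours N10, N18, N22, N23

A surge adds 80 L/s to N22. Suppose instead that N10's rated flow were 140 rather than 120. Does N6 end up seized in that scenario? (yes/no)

yes

With N10's rated flow at 140:
Round 1 — N22 at 160 > 140. N22 seizes.
  N22 sheds 160 L/s to N1, N18, N6: 53 each (1 lost).
    N1: 110+53 = 163 > 160
    N18: 10+53 = 63 ≤ 100
    N6: 60+53 = 113 > 110
Round 2 — N1, N6 seize.
  N1 sheds 163 L/s to N18, N23: 81 each (1 lost).
    N18: 63+81 = 144 > 100
    N23: 40+81 = 121 > 80
  N6 sheds 113 L/s to N10, N18, N23: 37 each (2 lost).
    N10: 80+37 = 117 ≤ 140
    N18: 144+37 = 181 > 100
    N23: 121+37 = 158 > 80
Round 3 — N18, N23 seize.
  N18 sheds 181 L/s: no online neighbours, lost.
  N23 sheds 158 L/s: no online neighbours, lost.
No further seizures.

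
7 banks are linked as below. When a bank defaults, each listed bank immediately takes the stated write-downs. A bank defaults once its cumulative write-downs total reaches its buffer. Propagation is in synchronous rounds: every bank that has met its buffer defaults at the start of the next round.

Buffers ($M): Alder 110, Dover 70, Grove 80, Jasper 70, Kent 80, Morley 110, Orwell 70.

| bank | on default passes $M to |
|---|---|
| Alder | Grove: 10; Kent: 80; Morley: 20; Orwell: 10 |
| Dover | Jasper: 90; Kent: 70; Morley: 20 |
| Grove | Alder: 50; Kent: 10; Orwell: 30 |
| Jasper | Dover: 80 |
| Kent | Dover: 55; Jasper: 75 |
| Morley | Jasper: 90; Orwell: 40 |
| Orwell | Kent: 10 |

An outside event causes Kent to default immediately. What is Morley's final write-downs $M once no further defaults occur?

20

Round 1 — Kent defaults (initial).
  Dover: +55 → 55 < 70
  Jasper: +75 → 75 ≥ 70
Round 2 — Jasper defaults.
  Dover: +80 → 135 ≥ 70
Round 3 — Dover defaults.
  Morley: +20 → 20 < 110
No further defaults.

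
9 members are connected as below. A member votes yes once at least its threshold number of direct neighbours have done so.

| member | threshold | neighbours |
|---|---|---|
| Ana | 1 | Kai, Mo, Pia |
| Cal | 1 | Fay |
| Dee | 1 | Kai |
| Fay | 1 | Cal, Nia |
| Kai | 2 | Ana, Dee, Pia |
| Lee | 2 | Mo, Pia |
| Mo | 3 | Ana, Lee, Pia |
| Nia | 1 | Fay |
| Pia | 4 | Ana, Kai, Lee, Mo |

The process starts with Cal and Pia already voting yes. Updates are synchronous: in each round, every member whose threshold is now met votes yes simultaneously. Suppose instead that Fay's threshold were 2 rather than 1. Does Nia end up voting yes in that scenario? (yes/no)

no

With Fay's threshold at 2:
Round 1 — Cal, Pia vote yes (initial).
Round 2 — checking thresholds:
  Ana: 1 of 3 neighbours ≥ 1, votes yes.
  Fay: 1 of 2 neighbours < 2, below threshold.
  Kai: 1 of 3 neighbours < 2, below threshold.
  Lee: 1 of 2 neighbours < 2, below threshold.
  Mo: 1 of 3 neighbours < 3, below threshold.
Round 3 — checking thresholds:
  Fay: 1 of 2 neighbours < 2, below threshold.
  Kai: 2 of 3 neighbours ≥ 2, votes yes.
  Lee: 1 of 2 neighbours < 2, below threshold.
  Mo: 2 of 3 neighbours < 3, below threshold.
Round 4 — checking thresholds:
  Dee: 1 of 1 neighbours ≥ 1, votes yes.
  Fay: 1 of 2 neighbours < 2, below threshold.
  Lee: 1 of 2 neighbours < 2, below threshold.
  Mo: 2 of 3 neighbours < 3, below threshold.
Round 5 — no new yes votes; cascade stops.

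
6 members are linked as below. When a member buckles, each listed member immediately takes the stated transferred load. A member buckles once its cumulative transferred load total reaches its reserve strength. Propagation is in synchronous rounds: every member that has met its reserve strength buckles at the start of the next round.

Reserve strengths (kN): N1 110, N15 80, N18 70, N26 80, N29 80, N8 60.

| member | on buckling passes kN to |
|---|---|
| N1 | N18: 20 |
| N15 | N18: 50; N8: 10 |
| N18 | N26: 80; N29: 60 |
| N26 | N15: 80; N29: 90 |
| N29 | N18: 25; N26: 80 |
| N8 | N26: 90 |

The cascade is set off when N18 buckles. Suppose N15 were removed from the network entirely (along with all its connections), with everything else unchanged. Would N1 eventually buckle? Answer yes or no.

no

With N15 removed:
Round 1 — N18 buckles (initial).
  N26: +80 → 80 ≥ 80
  N29: +60 → 60 < 80
Round 2 — N26 buckles.
  N29: +90 → 150 ≥ 80
Round 3 — N29 buckles.
No further bucklings.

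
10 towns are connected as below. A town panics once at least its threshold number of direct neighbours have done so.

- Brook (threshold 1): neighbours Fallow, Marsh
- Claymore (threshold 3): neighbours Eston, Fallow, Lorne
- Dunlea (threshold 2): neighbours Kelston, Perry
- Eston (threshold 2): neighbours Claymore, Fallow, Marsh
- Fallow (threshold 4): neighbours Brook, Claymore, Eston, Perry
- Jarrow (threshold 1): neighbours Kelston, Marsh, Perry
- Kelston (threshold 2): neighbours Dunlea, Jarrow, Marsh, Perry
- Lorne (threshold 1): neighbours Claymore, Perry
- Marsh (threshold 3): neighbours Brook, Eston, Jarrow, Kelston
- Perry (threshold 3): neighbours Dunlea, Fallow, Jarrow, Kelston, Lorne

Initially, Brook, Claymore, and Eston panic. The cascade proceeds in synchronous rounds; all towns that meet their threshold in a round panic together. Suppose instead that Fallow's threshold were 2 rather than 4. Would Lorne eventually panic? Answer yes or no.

yes

With Fallow's threshold at 2:
Round 1 — Brook, Claymore, Eston panic (initial).
Round 2 — checking thresholds:
  Fallow: 3 of 4 neighbours ≥ 2, panics.
  Lorne: 1 of 2 neighbours ≥ 1, panics.
  Marsh: 2 of 4 neighbours < 3, not yet.
Round 3 — no new panics; cascade stops.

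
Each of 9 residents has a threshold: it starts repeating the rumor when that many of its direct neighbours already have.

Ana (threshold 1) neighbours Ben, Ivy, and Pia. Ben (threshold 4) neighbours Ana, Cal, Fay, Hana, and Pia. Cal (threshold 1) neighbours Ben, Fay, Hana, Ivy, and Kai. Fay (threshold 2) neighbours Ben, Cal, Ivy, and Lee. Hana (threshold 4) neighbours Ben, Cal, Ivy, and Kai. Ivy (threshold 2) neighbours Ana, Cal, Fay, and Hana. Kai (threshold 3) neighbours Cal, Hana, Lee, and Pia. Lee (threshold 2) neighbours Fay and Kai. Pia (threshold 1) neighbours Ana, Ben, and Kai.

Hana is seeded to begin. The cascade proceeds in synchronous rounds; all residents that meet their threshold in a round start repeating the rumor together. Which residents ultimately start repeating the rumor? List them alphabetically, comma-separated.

Round 1 — Hana starts repeating the rumor (initial).
Round 2 — checking thresholds:
  Ben: 1 of 5 neighbours < 4, not yet.
  Cal: 1 of 5 neighbours ≥ 1, starts repeating the rumor.
  Ivy: 1 of 4 neighbours < 2, not yet.
  Kai: 1 of 4 neighbours < 3, not yet.
Round 3 — checking thresholds:
  Ben: 2 of 5 neighbours < 4, not yet.
  Fay: 1 of 4 neighbours < 2, not yet.
  Ivy: 2 of 4 neighbours ≥ 2, starts repeating the rumor.
  Kai: 2 of 4 neighbours < 3, not yet.
Round 4 — checking thresholds:
  Ana: 1 of 3 neighbours ≥ 1, starts repeating the rumor.
  Ben: 2 of 5 neighbours < 4, not yet.
  Fay: 2 of 4 neighbours ≥ 2, starts repeating the rumor.
  Kai: 2 of 4 neighbours < 3, not yet.
Round 5 — checking thresholds:
  Ben: 4 of 5 neighbours ≥ 4, starts repeating the rumor.
  Kai: 2 of 4 neighbours < 3, not yet.
  Lee: 1 of 2 neighbours < 2, not yet.
  Pia: 1 of 3 neighbours ≥ 1, starts repeating the rumor.
Round 6 — checking thresholds:
  Kai: 3 of 4 neighbours ≥ 3, starts repeating the rumor.
  Lee: 1 of 2 neighbours < 2, not yet.
Round 7 — checking thresholds:
  Lee: 2 of 2 neighbours ≥ 2, starts repeating the rumor.
Round 8 — no new spreads; cascade stops.

Ana, Ben, Cal, Fay, Hana, Ivy, Kai, Lee, Pia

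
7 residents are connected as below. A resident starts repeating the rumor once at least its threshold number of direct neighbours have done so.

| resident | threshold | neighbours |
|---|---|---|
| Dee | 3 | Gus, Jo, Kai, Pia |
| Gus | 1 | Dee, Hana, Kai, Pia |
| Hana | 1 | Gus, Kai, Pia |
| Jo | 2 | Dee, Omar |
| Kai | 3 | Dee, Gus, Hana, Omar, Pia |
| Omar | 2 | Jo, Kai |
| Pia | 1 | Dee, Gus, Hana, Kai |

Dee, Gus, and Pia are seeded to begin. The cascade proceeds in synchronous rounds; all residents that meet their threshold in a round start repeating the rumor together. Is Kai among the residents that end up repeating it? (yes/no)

yes

Round 1 — Dee, Gus, Pia start repeating the rumor (initial).
Round 2 — checking thresholds:
  Hana: 2 of 3 neighbours ≥ 1, starts repeating the rumor.
  Jo: 1 of 2 neighbours < 2, below threshold.
  Kai: 3 of 5 neighbours ≥ 3, starts repeating the rumor.
Round 3 — no new spreads; cascade stops.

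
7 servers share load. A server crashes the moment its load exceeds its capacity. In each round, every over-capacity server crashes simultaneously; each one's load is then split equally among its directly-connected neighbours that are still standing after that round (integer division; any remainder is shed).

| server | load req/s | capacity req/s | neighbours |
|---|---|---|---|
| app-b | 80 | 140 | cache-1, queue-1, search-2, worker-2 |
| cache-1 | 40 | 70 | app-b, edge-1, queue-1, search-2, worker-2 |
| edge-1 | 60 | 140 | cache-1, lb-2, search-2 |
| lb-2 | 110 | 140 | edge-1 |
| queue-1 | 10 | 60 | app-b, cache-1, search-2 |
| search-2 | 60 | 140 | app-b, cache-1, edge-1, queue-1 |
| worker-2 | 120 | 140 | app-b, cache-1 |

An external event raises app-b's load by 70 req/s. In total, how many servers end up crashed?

Round 1 — app-b at 150 > 140. app-b crashes.
  app-b sheds 150 req/s to cache-1, queue-1, search-2, worker-2: 37 each (2 lost).
    cache-1: 40+37 = 77 > 70
    queue-1: 10+37 = 47 ≤ 60
    search-2: 60+37 = 97 ≤ 140
    worker-2: 120+37 = 157 > 140
Round 2 — cache-1, worker-2 crash.
  cache-1 sheds 77 req/s to edge-1, queue-1, search-2: 25 each (2 lost).
    edge-1: 60+25 = 85 ≤ 140
    queue-1: 47+25 = 72 > 60
    search-2: 97+25 = 122 ≤ 140
  worker-2 sheds 157 req/s: no online neighbours, lost.
Round 3 — queue-1 crashes.
  queue-1 sheds 72 req/s to search-2: 72 each.
    search-2: 122+72 = 194 > 140
Round 4 — search-2 crashes.
  search-2 sheds 194 req/s to edge-1: 194 each.
    edge-1: 85+194 = 279 > 140
Round 5 — edge-1 crashes.
  edge-1 sheds 279 req/s to lb-2: 279 each.
    lb-2: 110+279 = 389 > 140
Round 6 — lb-2 crashes.
  lb-2 sheds 389 req/s: no online neighbours, lost.
No further crashes.

7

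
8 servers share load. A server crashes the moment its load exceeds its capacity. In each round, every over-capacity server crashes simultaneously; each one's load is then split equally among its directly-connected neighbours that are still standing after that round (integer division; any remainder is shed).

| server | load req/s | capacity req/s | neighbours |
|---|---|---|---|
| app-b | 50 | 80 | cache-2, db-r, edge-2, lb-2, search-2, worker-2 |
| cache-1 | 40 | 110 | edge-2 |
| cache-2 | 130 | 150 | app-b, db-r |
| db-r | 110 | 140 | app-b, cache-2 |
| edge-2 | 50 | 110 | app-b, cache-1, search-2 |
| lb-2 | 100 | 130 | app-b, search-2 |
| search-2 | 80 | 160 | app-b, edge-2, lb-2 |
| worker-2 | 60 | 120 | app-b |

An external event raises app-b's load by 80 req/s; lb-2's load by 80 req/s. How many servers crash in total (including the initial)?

7

Round 1 — app-b at 130 > 80; lb-2 at 180 > 130. app-b, lb-2 crash.
  app-b sheds 130 req/s to cache-2, db-r, edge-2, search-2, worker-2: 26 each.
    cache-2: 130+26 = 156 > 150
    db-r: 110+26 = 136 ≤ 140
    edge-2: 50+26 = 76 ≤ 110
    search-2: 80+26 = 106 ≤ 160
    worker-2: 60+26 = 86 ≤ 120
  lb-2 sheds 180 req/s to search-2: 180 each.
    search-2: 106+180 = 286 > 160
Round 2 — cache-2, search-2 crash.
  cache-2 sheds 156 req/s to db-r: 156 each.
    db-r: 136+156 = 292 > 140
  search-2 sheds 286 req/s to edge-2: 286 each.
    edge-2: 76+286 = 362 > 110
Round 3 — db-r, edge-2 crash.
  db-r sheds 292 req/s: no online neighbours, lost.
  edge-2 sheds 362 req/s to cache-1: 362 each.
    cache-1: 40+362 = 402 > 110
Round 4 — cache-1 crashes.
  cache-1 sheds 402 req/s: no online neighbours, lost.
No further crashes.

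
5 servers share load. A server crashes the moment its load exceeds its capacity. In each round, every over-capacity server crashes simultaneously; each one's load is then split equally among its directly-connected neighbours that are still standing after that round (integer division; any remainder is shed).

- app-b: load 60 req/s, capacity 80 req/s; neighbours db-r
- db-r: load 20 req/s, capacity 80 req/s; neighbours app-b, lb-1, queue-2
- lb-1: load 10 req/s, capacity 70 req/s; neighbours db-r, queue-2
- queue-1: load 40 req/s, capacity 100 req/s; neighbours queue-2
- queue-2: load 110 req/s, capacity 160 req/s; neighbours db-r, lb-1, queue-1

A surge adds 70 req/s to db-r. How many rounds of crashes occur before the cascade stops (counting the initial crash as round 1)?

2

Round 1 — db-r at 90 > 80. db-r crashes.
  db-r sheds 90 req/s to app-b, lb-1, queue-2: 30 each.
    app-b: 60+30 = 90 > 80
    lb-1: 10+30 = 40 ≤ 70
    queue-2: 110+30 = 140 ≤ 160
Round 2 — app-b crashes.
  app-b sheds 90 req/s: no online neighbours, lost.
No further crashes.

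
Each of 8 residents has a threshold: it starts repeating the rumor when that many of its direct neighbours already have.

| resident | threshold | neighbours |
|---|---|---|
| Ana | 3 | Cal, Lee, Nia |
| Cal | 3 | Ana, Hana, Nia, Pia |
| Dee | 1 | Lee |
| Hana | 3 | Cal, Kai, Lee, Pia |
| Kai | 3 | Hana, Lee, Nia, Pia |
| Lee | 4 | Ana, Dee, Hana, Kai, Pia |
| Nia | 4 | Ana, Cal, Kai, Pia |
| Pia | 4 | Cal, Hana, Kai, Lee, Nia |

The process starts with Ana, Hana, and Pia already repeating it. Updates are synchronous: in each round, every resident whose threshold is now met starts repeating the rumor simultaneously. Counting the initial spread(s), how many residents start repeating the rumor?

Round 1 — Ana, Hana, Pia start repeating the rumor (initial).
Round 2 — checking thresholds:
  Cal: 3 of 4 neighbours ≥ 3, starts repeating the rumor.
  Kai: 2 of 4 neighbours < 3, not yet.
  Lee: 3 of 5 neighbours < 4, not yet.
  Nia: 2 of 4 neighbours < 4, not yet.
Round 3 — no new spreads; cascade stops.

4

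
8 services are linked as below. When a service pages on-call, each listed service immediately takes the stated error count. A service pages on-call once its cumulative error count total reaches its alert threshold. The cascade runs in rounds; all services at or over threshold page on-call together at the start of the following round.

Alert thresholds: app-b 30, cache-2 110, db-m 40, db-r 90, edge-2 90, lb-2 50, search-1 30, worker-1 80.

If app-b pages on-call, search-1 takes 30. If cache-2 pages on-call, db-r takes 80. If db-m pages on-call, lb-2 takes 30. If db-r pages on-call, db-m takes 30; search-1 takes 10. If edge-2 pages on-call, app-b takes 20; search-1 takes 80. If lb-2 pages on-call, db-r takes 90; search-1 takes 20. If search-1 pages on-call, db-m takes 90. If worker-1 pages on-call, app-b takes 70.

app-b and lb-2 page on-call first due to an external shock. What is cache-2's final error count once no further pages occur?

Round 1 — app-b, lb-2 page on-call (initial).
  db-r: +90 → 90 ≥ 90
  search-1: +30+20 → 50 ≥ 30
Round 2 — db-r, search-1 page on-call.
  db-m: +30+90 → 120 ≥ 40
Round 3 — db-m pages on-call.
No further pages.

0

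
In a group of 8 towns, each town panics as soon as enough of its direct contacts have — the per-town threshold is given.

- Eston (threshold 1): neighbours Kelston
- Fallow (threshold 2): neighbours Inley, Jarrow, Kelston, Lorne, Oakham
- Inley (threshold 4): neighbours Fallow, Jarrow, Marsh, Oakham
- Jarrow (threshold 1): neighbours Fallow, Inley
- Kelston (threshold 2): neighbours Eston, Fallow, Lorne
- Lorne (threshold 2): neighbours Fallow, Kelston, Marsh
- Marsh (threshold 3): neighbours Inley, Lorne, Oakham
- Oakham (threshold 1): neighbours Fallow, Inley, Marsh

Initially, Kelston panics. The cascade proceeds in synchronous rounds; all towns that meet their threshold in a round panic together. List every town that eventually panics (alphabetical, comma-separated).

Round 1 — Kelston panics (initial).
Round 2 — checking thresholds:
  Eston: 1 of 1 neighbours ≥ 1, panics.
  Fallow: 1 of 5 neighbours < 2, below threshold.
  Lorne: 1 of 3 neighbours < 2, below threshold.
Round 3 — no new panics; cascade stops.

Eston, Kelston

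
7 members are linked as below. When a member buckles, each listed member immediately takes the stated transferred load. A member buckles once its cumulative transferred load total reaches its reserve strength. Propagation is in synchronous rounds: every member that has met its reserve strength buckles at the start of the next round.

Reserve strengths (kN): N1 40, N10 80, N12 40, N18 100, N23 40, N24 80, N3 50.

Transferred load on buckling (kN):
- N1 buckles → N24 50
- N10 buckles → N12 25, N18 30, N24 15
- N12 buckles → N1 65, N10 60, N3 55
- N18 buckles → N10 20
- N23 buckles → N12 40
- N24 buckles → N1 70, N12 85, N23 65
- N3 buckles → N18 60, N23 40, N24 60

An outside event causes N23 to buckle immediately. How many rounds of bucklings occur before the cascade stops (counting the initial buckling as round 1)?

Round 1 — N23 buckles (initial).
  N12: +40 → 40 ≥ 40
Round 2 — N12 buckles.
  N1: +65 → 65 ≥ 40
  N10: +60 → 60 < 80
  N3: +55 → 55 ≥ 50
Round 3 — N1, N3 buckle.
  N18: +60 → 60 < 100
  N24: +50+60 → 110 ≥ 80
Round 4 — N24 buckles.
No further bucklings.

4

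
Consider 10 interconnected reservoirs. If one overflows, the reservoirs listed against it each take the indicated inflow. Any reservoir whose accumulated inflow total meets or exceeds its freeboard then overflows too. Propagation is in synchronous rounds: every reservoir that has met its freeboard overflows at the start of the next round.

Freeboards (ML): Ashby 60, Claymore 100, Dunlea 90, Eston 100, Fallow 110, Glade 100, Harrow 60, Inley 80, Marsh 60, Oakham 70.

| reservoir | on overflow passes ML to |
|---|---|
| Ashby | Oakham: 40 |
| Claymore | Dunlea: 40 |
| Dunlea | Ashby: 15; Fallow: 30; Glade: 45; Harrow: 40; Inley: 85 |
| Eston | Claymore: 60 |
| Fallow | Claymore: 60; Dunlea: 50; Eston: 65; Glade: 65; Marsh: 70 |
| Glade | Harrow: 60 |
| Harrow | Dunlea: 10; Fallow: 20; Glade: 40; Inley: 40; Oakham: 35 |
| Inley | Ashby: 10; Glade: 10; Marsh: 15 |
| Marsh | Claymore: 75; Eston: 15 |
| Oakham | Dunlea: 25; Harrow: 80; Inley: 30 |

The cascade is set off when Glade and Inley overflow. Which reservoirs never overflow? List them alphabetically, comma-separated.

Round 1 — Glade, Inley overflow (initial).
  Ashby: +10 → 10 < 60
  Harrow: +60 → 60 ≥ 60
  Marsh: +15 → 15 < 60
Round 2 — Harrow overflows.
  Dunlea: +10 → 10 < 90
  Fallow: +20 → 20 < 110
  Oakham: +35 → 35 < 70
No further overflows.

Ashby, Claymore, Dunlea, Eston, Fallow, Marsh, Oakham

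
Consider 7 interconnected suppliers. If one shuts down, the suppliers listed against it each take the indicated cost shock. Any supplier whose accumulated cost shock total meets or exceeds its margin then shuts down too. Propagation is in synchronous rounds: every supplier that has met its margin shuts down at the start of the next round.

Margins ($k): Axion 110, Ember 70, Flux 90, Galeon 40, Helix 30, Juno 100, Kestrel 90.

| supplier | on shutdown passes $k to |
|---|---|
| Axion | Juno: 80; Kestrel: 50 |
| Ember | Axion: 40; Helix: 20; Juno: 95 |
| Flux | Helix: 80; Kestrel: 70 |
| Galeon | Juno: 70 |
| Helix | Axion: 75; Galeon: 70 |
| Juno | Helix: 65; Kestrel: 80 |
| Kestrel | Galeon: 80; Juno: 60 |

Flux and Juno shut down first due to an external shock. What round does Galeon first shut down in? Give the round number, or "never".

3

Round 1 — Flux, Juno shut down (initial).
  Helix: +80+65 → 145 ≥ 30
  Kestrel: +70+80 → 150 ≥ 90
Round 2 — Helix, Kestrel shut down.
  Axion: +75 → 75 < 110
  Galeon: +70+80 → 150 ≥ 40
Round 3 — Galeon shuts down.
No further shutdowns.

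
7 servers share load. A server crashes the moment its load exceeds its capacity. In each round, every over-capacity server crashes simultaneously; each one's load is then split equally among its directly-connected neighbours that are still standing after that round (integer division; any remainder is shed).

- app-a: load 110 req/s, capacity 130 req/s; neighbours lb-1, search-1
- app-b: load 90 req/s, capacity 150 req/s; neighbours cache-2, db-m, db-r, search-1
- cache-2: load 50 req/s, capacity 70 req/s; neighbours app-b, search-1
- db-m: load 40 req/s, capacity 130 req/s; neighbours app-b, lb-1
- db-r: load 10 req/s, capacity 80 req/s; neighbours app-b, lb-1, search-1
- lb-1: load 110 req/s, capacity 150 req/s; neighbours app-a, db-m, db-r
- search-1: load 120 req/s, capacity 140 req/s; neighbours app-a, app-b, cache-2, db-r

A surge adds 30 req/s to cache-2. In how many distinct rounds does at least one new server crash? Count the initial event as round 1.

4

Round 1 — cache-2 at 80 > 70. cache-2 crashes.
  cache-2 sheds 80 req/s to app-b, search-1: 40 each.
    app-b: 90+40 = 130 ≤ 150
    search-1: 120+40 = 160 > 140
Round 2 — search-1 crashes.
  search-1 sheds 160 req/s to app-a, app-b, db-r: 53 each (1 lost).
    app-a: 110+53 = 163 > 130
    app-b: 130+53 = 183 > 150
    db-r: 10+53 = 63 ≤ 80
Round 3 — app-a, app-b crash.
  app-a sheds 163 req/s to lb-1: 163 each.
    lb-1: 110+163 = 273 > 150
  app-b sheds 183 req/s to db-m, db-r: 91 each (1 lost).
    db-m: 40+91 = 131 > 130
    db-r: 63+91 = 154 > 80
Round 4 — db-m, db-r, lb-1 crash.
  db-m sheds 131 req/s: no online neighbours, lost.
  db-r sheds 154 req/s: no online neighbours, lost.
  lb-1 sheds 273 req/s: no online neighbours, lost.
No further crashes.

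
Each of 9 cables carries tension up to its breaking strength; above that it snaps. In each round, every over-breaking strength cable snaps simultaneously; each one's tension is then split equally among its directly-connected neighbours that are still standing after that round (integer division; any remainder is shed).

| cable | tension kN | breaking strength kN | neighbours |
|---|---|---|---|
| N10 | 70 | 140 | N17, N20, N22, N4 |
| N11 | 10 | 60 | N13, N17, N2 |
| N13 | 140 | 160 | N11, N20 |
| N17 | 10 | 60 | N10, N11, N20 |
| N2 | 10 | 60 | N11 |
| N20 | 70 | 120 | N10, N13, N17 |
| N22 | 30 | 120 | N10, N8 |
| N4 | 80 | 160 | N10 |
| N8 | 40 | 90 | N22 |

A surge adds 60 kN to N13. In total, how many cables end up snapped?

6

Round 1 — N13 at 200 > 160. N13 snaps.
  N13 sheds 200 kN to N11, N20: 100 each.
    N11: 10+100 = 110 > 60
    N20: 70+100 = 170 > 120
Round 2 — N11, N20 snap.
  N11 sheds 110 kN to N17, N2: 55 each.
    N17: 10+55 = 65 > 60
    N2: 10+55 = 65 > 60
  N20 sheds 170 kN to N10, N17: 85 each.
    N10: 70+85 = 155 > 140
    N17: 65+85 = 150 > 60
Round 3 — N10, N17, N2 snap.
  N10 sheds 155 kN to N22, N4: 77 each (1 lost).
    N22: 30+77 = 107 ≤ 120
    N4: 80+77 = 157 ≤ 160
  N17 sheds 150 kN: no online neighbours, lost.
  N2 sheds 65 kN: no online neighbours, lost.
No further breaks.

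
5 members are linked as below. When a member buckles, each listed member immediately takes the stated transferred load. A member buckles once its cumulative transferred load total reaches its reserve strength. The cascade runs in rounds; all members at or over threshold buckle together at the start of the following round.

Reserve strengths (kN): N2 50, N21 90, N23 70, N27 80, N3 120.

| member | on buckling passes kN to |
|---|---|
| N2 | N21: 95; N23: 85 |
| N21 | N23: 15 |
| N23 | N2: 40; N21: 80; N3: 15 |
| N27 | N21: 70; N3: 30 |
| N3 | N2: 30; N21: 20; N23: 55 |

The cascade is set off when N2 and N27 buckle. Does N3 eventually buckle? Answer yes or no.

no

Round 1 — N2, N27 buckle (initial).
  N21: +95+70 → 165 ≥ 90
  N23: +85 → 85 ≥ 70
  N3: +30 → 30 < 120
Round 2 — N21, N23 buckle.
  N3: +15 → 45 < 120
No further bucklings.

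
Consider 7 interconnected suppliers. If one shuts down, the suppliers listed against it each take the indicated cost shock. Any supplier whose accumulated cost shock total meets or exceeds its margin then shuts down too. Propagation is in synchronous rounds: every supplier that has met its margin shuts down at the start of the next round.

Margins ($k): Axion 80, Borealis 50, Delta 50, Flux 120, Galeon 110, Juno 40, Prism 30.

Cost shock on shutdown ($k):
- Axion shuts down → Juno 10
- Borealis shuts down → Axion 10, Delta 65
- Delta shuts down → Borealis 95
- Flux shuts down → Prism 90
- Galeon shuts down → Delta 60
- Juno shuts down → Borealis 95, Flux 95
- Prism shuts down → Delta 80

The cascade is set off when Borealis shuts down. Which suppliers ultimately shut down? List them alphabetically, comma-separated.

Borealis, Delta

Round 1 — Borealis shuts down (initial).
  Axion: +10 → 10 < 80
  Delta: +65 → 65 ≥ 50
Round 2 — Delta shuts down.
No further shutdowns.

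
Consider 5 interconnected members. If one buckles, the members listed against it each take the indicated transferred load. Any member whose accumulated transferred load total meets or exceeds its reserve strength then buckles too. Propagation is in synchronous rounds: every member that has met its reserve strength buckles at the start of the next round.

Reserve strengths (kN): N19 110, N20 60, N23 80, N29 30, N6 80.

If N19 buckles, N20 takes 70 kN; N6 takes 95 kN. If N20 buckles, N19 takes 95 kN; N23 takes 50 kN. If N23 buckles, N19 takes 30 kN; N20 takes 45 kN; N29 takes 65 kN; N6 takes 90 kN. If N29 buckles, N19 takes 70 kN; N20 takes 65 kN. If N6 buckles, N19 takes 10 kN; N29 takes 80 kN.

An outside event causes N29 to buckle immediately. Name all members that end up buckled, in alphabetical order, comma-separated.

Round 1 — N29 buckles (initial).
  N19: +70 → 70 < 110
  N20: +65 → 65 ≥ 60
Round 2 — N20 buckles.
  N19: +95 → 165 ≥ 110
  N23: +50 → 50 < 80
Round 3 — N19 buckles.
  N6: +95 → 95 ≥ 80
Round 4 — N6 buckles.
No further bucklings.

N19, N20, N29, N6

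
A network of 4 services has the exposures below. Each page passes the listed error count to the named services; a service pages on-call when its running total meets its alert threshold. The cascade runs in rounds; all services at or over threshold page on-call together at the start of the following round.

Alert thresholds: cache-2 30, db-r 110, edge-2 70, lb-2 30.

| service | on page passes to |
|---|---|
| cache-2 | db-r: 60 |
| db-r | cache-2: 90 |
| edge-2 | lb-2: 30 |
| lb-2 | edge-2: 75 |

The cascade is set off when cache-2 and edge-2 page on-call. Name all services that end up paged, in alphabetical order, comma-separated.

Round 1 — cache-2, edge-2 page on-call (initial).
  db-r: +60 → 60 < 110
  lb-2: +30 → 30 ≥ 30
Round 2 — lb-2 pages on-call.
No further pages.

cache-2, edge-2, lb-2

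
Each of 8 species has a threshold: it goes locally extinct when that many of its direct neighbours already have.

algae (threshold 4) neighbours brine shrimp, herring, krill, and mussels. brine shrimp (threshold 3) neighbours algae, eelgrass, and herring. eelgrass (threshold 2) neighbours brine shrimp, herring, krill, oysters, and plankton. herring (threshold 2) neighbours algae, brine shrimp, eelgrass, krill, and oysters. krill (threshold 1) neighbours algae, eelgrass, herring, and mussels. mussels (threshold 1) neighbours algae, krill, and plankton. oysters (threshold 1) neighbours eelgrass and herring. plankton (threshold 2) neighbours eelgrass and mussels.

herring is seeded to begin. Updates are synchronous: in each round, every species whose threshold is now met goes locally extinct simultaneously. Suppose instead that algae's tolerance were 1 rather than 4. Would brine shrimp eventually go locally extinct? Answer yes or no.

With algae's tolerance at 1:
Round 1 — herring goes locally extinct (initial).
Round 2 — checking thresholds:
  algae: 1 of 4 neighbours ≥ 1, goes locally extinct.
  brine shrimp: 1 of 3 neighbours < 3, below threshold.
  eelgrass: 1 of 5 neighbours < 2, below threshold.
  krill: 1 of 4 neighbours ≥ 1, goes locally extinct.
  oysters: 1 of 2 neighbours ≥ 1, goes locally extinct.
Round 3 — checking thresholds:
  brine shrimp: 2 of 3 neighbours < 3, below threshold.
  eelgrass: 3 of 5 neighbours ≥ 2, goes locally extinct.
  mussels: 2 of 3 neighbours ≥ 1, goes locally extinct.
Round 4 — checking thresholds:
  brine shrimp: 3 of 3 neighbours ≥ 3, goes locally extinct.
  plankton: 2 of 2 neighbours ≥ 2, goes locally extinct.
Round 5 — no new extinctions; cascade stops.

yes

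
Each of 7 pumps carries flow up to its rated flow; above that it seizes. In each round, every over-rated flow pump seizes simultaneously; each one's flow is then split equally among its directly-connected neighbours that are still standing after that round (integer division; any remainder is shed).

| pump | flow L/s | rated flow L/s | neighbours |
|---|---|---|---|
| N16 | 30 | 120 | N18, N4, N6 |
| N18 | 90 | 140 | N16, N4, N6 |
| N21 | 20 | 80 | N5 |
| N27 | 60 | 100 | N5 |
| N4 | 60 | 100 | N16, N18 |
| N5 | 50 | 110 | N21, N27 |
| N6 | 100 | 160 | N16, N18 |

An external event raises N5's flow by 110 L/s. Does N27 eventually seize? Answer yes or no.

Round 1 — N5 at 160 > 110. N5 seizes.
  N5 sheds 160 L/s to N21, N27: 80 each.
    N21: 20+80 = 100 > 80
    N27: 60+80 = 140 > 100
Round 2 — N21, N27 seize.
  N21 sheds 100 L/s: no online neighbours, lost.
  N27 sheds 140 L/s: no online neighbours, lost.
No further seizures.

yes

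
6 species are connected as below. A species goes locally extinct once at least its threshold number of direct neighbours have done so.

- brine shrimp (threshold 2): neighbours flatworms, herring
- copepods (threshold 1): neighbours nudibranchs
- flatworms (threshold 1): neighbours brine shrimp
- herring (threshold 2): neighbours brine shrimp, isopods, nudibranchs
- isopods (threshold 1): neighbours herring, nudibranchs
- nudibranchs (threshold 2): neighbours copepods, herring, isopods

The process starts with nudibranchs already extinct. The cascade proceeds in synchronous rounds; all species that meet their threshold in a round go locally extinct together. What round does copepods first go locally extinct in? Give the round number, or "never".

2

Round 1 — nudibranchs goes locally extinct (initial).
Round 2 — checking thresholds:
  copepods: 1 of 1 neighbours ≥ 1, goes locally extinct.
  herring: 1 of 3 neighbours < 2, not yet.
  isopods: 1 of 2 neighbours ≥ 1, goes locally extinct.
Round 3 — checking thresholds:
  herring: 2 of 3 neighbours ≥ 2, goes locally extinct.
Round 4 — no new extinctions; cascade stops.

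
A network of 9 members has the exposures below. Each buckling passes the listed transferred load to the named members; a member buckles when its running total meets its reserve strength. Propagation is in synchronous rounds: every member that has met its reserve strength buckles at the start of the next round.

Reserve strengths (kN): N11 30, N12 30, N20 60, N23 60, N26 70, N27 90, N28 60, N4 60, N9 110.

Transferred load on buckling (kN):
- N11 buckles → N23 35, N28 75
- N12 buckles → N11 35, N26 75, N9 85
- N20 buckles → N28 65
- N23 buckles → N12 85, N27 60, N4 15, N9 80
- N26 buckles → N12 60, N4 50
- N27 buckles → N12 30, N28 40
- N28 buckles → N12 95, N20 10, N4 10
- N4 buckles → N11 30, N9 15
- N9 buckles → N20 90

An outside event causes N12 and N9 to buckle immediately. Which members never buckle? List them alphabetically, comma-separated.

Round 1 — N12, N9 buckle (initial).
  N11: +35 → 35 ≥ 30
  N20: +90 → 90 ≥ 60
  N26: +75 → 75 ≥ 70
Round 2 — N11, N20, N26 buckle.
  N23: +35 → 35 < 60
  N28: +75+65 → 140 ≥ 60
  N4: +50 → 50 < 60
Round 3 — N28 buckles.
  N4: +10 → 60 ≥ 60
Round 4 — N4 buckles.
No further bucklings.

N23, N27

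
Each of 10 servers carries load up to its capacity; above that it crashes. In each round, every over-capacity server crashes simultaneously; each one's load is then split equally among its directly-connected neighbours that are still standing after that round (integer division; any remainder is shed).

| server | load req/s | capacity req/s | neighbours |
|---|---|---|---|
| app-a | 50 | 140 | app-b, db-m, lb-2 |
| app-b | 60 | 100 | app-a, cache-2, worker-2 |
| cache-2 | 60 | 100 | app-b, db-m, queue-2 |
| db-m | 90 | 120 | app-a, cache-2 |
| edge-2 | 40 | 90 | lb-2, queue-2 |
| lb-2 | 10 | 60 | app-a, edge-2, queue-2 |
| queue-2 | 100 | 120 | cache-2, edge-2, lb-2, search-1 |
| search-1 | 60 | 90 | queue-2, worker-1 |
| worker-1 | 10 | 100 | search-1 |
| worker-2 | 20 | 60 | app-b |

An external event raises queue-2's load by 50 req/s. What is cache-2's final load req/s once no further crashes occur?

97

Round 1 — queue-2 at 150 > 120. queue-2 crashes.
  queue-2 sheds 150 req/s to cache-2, edge-2, lb-2, search-1: 37 each (2 lost).
    cache-2: 60+37 = 97 ≤ 100
    edge-2: 40+37 = 77 ≤ 90
    lb-2: 10+37 = 47 ≤ 60
    search-1: 60+37 = 97 > 90
Round 2 — search-1 crashes.
  search-1 sheds 97 req/s to worker-1: 97 each.
    worker-1: 10+97 = 107 > 100
Round 3 — worker-1 crashes.
  worker-1 sheds 107 req/s: no online neighbours, lost.
No further crashes.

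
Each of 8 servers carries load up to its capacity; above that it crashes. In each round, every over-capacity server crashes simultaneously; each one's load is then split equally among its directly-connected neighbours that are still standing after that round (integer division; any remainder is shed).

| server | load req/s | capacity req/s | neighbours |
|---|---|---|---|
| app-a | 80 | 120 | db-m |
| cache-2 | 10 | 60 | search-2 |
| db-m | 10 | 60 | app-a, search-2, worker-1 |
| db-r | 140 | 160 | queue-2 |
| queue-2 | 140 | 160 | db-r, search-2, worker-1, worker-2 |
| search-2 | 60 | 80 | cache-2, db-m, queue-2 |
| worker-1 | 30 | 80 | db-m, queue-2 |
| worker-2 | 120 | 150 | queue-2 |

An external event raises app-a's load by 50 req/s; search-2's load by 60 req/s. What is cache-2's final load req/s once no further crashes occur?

50

Round 1 — app-a at 130 > 120; search-2 at 120 > 80. app-a, search-2 crash.
  app-a sheds 130 req/s to db-m: 130 each.
    db-m: 10+130 = 140 > 60
  search-2 sheds 120 req/s to cache-2, db-m, queue-2: 40 each.
    cache-2: 10+40 = 50 ≤ 60
    db-m: 140+40 = 180 > 60
    queue-2: 140+40 = 180 > 160
Round 2 — db-m, queue-2 crash.
  db-m sheds 180 req/s to worker-1: 180 each.
    worker-1: 30+180 = 210 > 80
  queue-2 sheds 180 req/s to db-r, worker-1, worker-2: 60 each.
    db-r: 140+60 = 200 > 160
    worker-1: 210+60 = 270 > 80
    worker-2: 120+60 = 180 > 150
Round 3 — db-r, worker-1, worker-2 crash.
  db-r sheds 200 req/s: no online neighbours, lost.
  worker-1 sheds 270 req/s: no online neighbours, lost.
  worker-2 sheds 180 req/s: no online neighbours, lost.
No further crashes.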